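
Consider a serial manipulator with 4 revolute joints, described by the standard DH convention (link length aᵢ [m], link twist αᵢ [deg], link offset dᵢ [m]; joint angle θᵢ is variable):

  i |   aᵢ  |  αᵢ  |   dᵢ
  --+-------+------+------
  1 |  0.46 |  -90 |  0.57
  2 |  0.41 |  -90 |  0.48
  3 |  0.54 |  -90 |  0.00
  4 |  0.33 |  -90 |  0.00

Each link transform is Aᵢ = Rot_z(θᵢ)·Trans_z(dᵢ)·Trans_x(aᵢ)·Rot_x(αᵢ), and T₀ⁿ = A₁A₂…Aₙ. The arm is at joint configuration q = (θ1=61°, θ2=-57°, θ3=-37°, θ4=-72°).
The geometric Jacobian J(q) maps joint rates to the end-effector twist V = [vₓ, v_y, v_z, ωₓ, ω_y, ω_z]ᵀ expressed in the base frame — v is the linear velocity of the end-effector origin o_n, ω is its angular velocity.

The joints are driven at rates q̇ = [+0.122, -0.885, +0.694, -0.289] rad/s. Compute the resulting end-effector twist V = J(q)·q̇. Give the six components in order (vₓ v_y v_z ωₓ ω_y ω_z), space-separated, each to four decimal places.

o_n = [-0.1635, 1.4921, 1.1729]
J₁: ẑ×o_n = [-1.4921, -0.1635, 0.0000], ω = ẑ
J2: z=[-0.8746, 0.4848, 0.0000] o=[0.2230, 0.4023, 0.5700] → [0.2923, 0.5273, -0.7658, -0.8746, 0.4848, 0.0000]
J3: z=[0.4066, 0.7335, -0.5446] o=[-0.0885, 0.8303, 0.9139] → [0.5504, -0.0645, 0.3240, 0.4066, 0.7335, -0.5446]
J4: z=[0.8574, -0.1005, 0.5047] o=[-0.2589, 1.1933, 1.2755] → [-0.1405, 0.1362, 0.2658, 0.8574, -0.1005, 0.5047]
V = J·q̇ = [-0.0181, -0.5708, 0.8258, 0.8084, 0.1091, -0.4018]

-0.0181 -0.5708 0.8258 0.8084 0.1091 -0.4018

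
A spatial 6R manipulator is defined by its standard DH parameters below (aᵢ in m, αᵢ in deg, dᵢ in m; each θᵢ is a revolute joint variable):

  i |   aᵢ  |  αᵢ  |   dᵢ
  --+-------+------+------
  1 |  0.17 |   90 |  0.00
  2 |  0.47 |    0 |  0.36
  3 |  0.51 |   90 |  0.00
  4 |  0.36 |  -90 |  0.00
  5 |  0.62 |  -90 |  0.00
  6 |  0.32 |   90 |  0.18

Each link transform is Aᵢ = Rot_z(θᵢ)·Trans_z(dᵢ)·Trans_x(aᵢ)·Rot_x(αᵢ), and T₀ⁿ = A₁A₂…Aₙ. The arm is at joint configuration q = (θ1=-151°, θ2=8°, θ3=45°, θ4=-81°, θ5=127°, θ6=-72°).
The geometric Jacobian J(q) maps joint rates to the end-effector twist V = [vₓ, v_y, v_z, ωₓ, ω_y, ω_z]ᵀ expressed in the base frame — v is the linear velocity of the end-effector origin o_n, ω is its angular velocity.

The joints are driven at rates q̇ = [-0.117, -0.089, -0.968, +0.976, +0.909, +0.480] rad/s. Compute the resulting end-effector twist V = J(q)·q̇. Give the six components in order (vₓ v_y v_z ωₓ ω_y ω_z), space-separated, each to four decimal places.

-1.2665 0.2623 -0.6924 -1.0646 -1.2031 -0.2091

o_n = [-0.9405, 0.1891, 0.9661]
J₁: ẑ×o_n = [-0.1891, -0.9405, 0.0000], ω = ẑ
J2: z=[-0.4848, 0.8746, 0.0000] o=[-0.1487, -0.0824, 0.0000] → [0.8449, 0.4684, 0.5609, -0.4848, 0.8746, 0.0000]
J3: z=[-0.4848, 0.8746, 0.0000] o=[-0.7303, 0.0068, 0.0654] → [0.7877, 0.4366, 0.0954, -0.4848, 0.8746, 0.0000]
J4: z=[-0.6985, -0.3872, -0.6018] o=[-0.9987, -0.1420, 0.4727] → [0.0082, 0.3095, -0.2087, -0.6985, -0.3872, -0.6018]
J5: z=[-0.5957, -0.1514, 0.7888] o=[-0.8560, -0.4694, 0.5177] → [-0.5873, 0.2005, -0.4051, -0.5957, -0.1514, 0.7888]
J6: z=[-0.7370, 0.4933, -0.4620] o=[-0.6581, 0.0617, 0.7691] → [0.1561, 0.2757, 0.0454, -0.7370, 0.4933, -0.4620]
V = J·q̇ = [-1.2665, 0.2623, -0.6924, -1.0646, -1.2031, -0.2091]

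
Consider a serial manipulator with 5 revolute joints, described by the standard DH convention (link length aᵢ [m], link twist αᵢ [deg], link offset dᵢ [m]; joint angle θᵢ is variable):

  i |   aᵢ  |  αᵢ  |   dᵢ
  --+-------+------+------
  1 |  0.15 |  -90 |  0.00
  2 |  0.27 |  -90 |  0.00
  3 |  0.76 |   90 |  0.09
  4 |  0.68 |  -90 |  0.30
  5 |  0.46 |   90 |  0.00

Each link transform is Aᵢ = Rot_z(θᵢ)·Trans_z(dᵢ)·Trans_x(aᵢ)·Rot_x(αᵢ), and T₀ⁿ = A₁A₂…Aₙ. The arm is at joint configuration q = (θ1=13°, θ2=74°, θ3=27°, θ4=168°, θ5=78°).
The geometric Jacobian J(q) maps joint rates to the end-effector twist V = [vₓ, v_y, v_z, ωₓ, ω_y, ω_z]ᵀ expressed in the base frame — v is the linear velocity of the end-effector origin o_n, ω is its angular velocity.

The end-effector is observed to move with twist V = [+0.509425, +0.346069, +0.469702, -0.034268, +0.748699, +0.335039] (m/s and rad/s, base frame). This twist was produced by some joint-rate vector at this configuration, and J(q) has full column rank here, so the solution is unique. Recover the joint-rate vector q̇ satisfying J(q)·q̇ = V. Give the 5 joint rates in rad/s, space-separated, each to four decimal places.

o_n = [-0.0045, -0.1388, -0.2645]
J₁: ẑ×o_n = [0.1388, -0.0045, 0.0000], ω = ẑ
J2: z=[-0.2250, 0.9744, 0.0000] o=[0.1462, 0.0337, 0.0000] → [-0.2577, -0.0595, 0.1856, -0.2250, 0.9744, 0.0000]
J3: z=[-0.9366, -0.2162, -0.2756] o=[0.2187, 0.0505, -0.2595] → [-0.0511, 0.0569, 0.1290, -0.9366, -0.2162, -0.2756]
J4: z=[-0.0785, 0.8963, -0.4364] o=[0.3939, -0.2632, -0.9353] → [0.6555, 0.2265, 0.3472, -0.0785, 0.8963, -0.4364]
J5: z=[0.8452, 0.2920, 0.4477] o=[0.0108, 0.2326, -0.5355] → [0.2454, -0.2359, -0.3094, 0.8452, 0.2920, 0.4477]
q̇ = J⁺·V = [0.8720, 0.0450, -0.8230, 0.8680, -0.8600]

0.8720 0.0450 -0.8230 0.8680 -0.8600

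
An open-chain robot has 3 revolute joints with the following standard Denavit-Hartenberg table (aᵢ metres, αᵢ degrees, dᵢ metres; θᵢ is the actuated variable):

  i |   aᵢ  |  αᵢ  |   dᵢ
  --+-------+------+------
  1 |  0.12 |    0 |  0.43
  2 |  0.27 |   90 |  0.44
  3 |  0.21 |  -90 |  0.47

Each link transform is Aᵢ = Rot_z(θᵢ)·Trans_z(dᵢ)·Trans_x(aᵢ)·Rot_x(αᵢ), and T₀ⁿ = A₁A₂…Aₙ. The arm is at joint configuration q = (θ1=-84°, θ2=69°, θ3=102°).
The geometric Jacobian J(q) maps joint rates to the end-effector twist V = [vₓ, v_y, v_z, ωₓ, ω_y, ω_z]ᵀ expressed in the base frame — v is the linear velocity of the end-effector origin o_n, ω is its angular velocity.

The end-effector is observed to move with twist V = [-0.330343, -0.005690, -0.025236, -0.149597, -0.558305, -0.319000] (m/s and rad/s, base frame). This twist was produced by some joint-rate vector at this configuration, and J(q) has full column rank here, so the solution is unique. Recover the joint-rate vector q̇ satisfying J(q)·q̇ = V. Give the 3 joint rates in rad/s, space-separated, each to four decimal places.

-0.4370 0.1180 0.5780

o_n = [0.1095, -0.6319, 1.0754]
J₁: ẑ×o_n = [0.6319, 0.1095, -0.0000], ω = ẑ
J2: z=[0.0000, 0.0000, 1.0000] o=[0.0125, -0.1193, 0.4300] → [0.5126, 0.0970, -0.0000, 0.0000, 0.0000, 1.0000]
J3: z=[-0.2588, -0.9659, 0.0000] o=[0.2733, -0.1892, 0.8700] → [-0.1984, 0.0532, -0.0437, -0.2588, -0.9659, 0.0000]
q̇ = J⁺·V = [-0.4370, 0.1180, 0.5780]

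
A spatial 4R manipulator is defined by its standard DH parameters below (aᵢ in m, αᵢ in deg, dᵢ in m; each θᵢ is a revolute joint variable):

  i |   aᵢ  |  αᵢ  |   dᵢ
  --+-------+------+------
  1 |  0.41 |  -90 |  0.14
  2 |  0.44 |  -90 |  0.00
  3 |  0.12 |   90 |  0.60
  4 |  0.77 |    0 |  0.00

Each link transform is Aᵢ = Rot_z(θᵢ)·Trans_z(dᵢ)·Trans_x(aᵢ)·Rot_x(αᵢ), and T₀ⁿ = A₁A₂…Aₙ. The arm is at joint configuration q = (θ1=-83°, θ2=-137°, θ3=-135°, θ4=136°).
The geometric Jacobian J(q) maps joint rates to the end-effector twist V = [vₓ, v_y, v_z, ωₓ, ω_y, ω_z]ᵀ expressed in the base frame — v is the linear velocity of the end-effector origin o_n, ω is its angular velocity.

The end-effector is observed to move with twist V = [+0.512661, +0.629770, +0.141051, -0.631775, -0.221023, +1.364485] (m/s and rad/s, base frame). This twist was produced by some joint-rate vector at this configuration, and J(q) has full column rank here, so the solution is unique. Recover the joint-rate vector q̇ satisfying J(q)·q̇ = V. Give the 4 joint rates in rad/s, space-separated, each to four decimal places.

0.9640 -0.8230 0.3900 -0.2390

o_n = [-0.2268, -0.6704, 1.4793]
J₁: ẑ×o_n = [0.6704, -0.2268, 0.0000], ω = ẑ
J2: z=[0.9925, 0.1219, 0.0000] o=[0.0500, -0.4069, 0.1400] → [0.1632, -1.3293, -0.2278, 0.9925, 0.1219, 0.0000]
J3: z=[0.0831, -0.6769, 0.7314] o=[0.0107, -0.0875, 0.4401] → [-0.2772, -0.2601, -0.2092, 0.0831, -0.6769, 0.7314]
J4: z=[-0.6388, -0.5995, -0.4822] o=[0.1524, -0.5449, 0.8210] → [-0.4552, 0.6034, -0.1471, -0.6388, -0.5995, -0.4822]
q̇ = J⁺·V = [0.9640, -0.8230, 0.3900, -0.2390]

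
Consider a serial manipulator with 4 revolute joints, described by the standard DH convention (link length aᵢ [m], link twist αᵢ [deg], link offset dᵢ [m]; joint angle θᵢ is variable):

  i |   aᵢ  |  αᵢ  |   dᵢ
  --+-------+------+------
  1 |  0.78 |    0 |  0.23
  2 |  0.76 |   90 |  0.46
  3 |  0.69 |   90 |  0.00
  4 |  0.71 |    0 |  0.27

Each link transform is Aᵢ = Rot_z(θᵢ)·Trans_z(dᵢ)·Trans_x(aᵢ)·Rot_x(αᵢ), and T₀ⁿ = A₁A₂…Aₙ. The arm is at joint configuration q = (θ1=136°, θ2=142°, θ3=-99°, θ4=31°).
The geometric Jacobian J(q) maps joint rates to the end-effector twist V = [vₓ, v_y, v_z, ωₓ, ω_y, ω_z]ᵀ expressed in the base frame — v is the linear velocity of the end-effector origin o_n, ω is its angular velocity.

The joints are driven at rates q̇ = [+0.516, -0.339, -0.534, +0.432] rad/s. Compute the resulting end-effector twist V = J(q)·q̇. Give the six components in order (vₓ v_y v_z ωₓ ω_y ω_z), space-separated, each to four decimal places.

o_n = [-0.8828, 0.2036, -0.5504]
J₁: ẑ×o_n = [-0.2036, -0.8828, 0.0000], ω = ẑ
J2: z=[0.0000, 0.0000, 1.0000] o=[-0.5611, 0.5418, 0.2300] → [0.3382, -0.3217, 0.0000, 0.0000, 0.0000, 1.0000]
J3: z=[-0.9903, -0.1392, 0.0000] o=[-0.4553, -0.2108, 0.6900] → [0.1726, -1.2283, -0.4698, -0.9903, -0.1392, 0.0000]
J4: z=[-0.1375, 0.9781, 0.1564] o=[-0.4703, -0.1039, 0.0085] → [-0.5947, -0.1413, 0.3612, -0.1375, 0.9781, 0.1564]
V = J·q̇ = [-0.5688, 0.2484, 0.4069, 0.4694, 0.4968, 0.2446]

-0.5688 0.2484 0.4069 0.4694 0.4968 0.2446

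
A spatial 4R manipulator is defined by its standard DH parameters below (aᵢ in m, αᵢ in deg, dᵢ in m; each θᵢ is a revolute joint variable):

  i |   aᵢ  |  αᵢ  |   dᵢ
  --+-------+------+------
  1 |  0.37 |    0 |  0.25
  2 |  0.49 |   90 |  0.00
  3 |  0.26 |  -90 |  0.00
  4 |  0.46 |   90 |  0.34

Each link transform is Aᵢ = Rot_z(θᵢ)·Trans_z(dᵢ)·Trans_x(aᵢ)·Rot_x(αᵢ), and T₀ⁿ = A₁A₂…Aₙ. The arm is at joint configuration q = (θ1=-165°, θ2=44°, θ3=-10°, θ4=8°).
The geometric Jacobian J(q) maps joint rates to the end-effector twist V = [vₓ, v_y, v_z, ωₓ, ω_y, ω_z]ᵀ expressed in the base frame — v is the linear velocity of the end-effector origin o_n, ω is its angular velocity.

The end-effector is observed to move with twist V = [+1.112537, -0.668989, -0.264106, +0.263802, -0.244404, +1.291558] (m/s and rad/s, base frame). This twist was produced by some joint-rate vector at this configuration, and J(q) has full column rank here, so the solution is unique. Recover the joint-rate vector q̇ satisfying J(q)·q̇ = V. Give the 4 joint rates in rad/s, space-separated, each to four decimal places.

0.0350 0.8390 -0.3520 0.4240

o_n = [-0.9482, -1.2034, 0.4606]
J₁: ẑ×o_n = [1.2034, -0.9482, 0.0000], ω = ẑ
J2: z=[0.0000, 0.0000, 1.0000] o=[-0.3574, -0.0958, 0.2500] → [1.1076, -0.5908, 0.0000, 0.0000, 0.0000, 1.0000]
J3: z=[-0.8572, 0.5150, 0.0000] o=[-0.6098, -0.5158, 0.2500] → [0.1085, 0.1805, 0.7637, -0.8572, 0.5150, 0.0000]
J4: z=[-0.0894, -0.1488, 0.9848] o=[-0.7416, -0.7353, 0.2049] → [0.4229, -0.1806, 0.0111, -0.0894, -0.1488, 0.9848]
q̇ = J⁺·V = [0.0350, 0.8390, -0.3520, 0.4240]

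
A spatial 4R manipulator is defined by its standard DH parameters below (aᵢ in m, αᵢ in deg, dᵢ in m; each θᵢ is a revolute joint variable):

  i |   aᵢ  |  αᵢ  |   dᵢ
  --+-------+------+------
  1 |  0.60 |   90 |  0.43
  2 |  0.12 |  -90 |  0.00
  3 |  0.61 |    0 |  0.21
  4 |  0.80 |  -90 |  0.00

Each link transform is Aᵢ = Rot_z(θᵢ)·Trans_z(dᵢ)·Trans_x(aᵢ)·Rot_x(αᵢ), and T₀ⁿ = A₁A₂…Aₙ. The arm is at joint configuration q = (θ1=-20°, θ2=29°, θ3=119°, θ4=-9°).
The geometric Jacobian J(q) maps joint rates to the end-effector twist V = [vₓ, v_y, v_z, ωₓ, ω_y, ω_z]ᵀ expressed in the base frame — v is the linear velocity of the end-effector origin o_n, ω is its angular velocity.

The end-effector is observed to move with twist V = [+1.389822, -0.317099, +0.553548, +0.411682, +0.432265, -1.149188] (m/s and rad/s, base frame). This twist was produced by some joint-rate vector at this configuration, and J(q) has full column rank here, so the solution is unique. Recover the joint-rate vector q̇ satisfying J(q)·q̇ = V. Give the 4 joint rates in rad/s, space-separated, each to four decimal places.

o_n = [0.5384, 1.1718, 0.3958]
J₁: ẑ×o_n = [-1.1718, 0.5384, 0.0000], ω = ẑ
J2: z=[-0.3420, -0.9397, 0.0000] o=[0.5638, -0.2052, 0.4300] → [0.0321, -0.0117, -0.4948, -0.3420, -0.9397, 0.0000]
J3: z=[-0.4556, 0.1658, 0.8746] o=[0.6624, -0.2411, 0.4882] → [-1.2511, -0.1505, -0.6231, -0.4556, 0.1658, 0.8746]
J4: z=[-0.4556, 0.1658, 0.8746] o=[0.5062, 0.3835, 0.5285] → [-0.7114, -0.0322, -0.3645, -0.4556, 0.1658, 0.8746]
q̇ = J⁺·V = [-0.7180, -0.5470, -0.3990, -0.0940]

-0.7180 -0.5470 -0.3990 -0.0940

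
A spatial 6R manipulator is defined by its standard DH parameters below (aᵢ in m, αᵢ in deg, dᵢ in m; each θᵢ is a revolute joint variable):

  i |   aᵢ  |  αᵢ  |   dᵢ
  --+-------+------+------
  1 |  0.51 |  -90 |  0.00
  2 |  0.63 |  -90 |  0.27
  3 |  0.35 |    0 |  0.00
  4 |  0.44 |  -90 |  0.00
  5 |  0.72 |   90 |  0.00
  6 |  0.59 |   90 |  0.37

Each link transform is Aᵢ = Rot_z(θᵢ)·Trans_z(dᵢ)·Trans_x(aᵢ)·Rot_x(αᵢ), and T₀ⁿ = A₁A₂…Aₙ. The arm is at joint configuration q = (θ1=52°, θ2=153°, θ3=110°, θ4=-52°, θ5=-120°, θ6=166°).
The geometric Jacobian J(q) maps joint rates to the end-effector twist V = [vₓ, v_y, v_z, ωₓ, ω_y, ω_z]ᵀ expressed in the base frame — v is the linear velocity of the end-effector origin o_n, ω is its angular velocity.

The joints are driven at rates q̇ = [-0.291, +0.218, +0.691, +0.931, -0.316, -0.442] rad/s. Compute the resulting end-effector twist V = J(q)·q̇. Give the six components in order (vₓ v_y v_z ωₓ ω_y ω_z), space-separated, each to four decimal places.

0.2508 0.4319 0.3005 -0.8213 -0.9525 1.1374

o_n = [0.2398, 0.0253, -0.2387]
J₁: ẑ×o_n = [-0.0253, 0.2398, 0.0000], ω = ẑ
J2: z=[-0.7880, 0.6157, 0.0000] o=[0.3140, 0.4019, 0.0000] → [-0.1470, -0.1881, 0.3425, -0.7880, 0.6157, 0.0000]
J3: z=[-0.2795, -0.3577, 0.8910] o=[-0.2444, 0.1258, -0.2860] → [0.0726, 0.4446, 0.2013, -0.2795, -0.3577, 0.8910]
J4: z=[-0.2795, -0.3577, 0.8910] o=[0.0805, 0.0073, -0.2317] → [-0.0135, 0.1400, 0.0520, -0.2795, -0.3577, 0.8910]
J5: z=[0.8828, 0.2692, 0.3850] o=[0.2466, -0.3861, -0.3375] → [-0.1318, -0.0898, 0.3650, 0.8828, 0.2692, 0.3850]
J6: z=[-0.1872, 0.9533, -0.2372] o=[-0.0636, -0.2873, 0.3047] → [-0.4439, -0.1737, -0.3477, -0.1872, 0.9533, -0.2372]
V = J·q̇ = [0.2508, 0.4319, 0.3005, -0.8213, -0.9525, 1.1374]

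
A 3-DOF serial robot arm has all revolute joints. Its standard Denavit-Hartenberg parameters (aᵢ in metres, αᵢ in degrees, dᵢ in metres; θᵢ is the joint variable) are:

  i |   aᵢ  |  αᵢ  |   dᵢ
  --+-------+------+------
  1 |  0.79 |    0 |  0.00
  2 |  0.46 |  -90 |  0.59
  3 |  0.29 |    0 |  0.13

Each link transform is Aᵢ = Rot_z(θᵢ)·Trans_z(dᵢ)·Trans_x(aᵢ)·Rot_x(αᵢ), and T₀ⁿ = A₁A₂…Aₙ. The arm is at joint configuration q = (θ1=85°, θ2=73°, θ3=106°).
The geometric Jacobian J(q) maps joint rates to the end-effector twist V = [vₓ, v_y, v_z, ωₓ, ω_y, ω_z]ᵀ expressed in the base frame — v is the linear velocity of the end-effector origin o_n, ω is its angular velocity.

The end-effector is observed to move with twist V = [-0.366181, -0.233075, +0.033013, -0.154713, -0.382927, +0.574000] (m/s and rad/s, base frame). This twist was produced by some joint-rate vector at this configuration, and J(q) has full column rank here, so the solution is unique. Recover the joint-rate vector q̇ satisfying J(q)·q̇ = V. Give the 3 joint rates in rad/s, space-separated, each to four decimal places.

o_n = [-0.3322, 0.8088, 0.3112]
J₁: ẑ×o_n = [-0.8088, -0.3322, 0.0000], ω = ẑ
J2: z=[0.0000, 0.0000, 1.0000] o=[0.0689, 0.7870, 0.0000] → [-0.0218, -0.4011, 0.0000, 0.0000, 0.0000, 1.0000]
J3: z=[-0.3746, -0.9272, 0.0000] o=[-0.3577, 0.9593, 0.5900] → [0.2585, -0.1044, 0.0799, -0.3746, -0.9272, 0.0000]
q̇ = J⁺·V = [0.5850, -0.0110, 0.4130]

0.5850 -0.0110 0.4130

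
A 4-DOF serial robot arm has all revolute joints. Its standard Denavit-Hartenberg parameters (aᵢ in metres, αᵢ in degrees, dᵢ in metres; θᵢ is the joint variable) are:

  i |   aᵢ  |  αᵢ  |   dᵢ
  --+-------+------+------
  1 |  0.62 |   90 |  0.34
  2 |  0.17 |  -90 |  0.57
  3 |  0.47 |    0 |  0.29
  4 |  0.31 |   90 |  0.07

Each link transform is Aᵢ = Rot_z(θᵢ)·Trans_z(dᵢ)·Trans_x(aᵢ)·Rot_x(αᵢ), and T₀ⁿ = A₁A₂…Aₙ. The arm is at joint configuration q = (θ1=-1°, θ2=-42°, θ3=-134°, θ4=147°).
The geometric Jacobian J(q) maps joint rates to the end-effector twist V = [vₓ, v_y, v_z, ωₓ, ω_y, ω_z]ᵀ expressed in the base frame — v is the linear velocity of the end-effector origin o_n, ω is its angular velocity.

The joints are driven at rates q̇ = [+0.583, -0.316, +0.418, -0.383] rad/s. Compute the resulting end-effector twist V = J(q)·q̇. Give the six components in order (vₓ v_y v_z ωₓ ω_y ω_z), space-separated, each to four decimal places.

0.6533 0.4277 -0.2032 0.0289 0.3155 0.6090

o_n = [0.9543, -0.8551, 0.5101]
J₁: ẑ×o_n = [0.8551, 0.9543, -0.0000], ω = ẑ
J2: z=[-0.0175, -0.9998, 0.0000] o=[0.6199, -0.0108, 0.3400] → [-0.1701, 0.0030, 0.3491, -0.0175, -0.9998, 0.0000]
J3: z=[0.6690, -0.0117, 0.7431] o=[0.7363, -0.5829, 0.2262] → [0.1990, -0.0279, -0.1796, 0.6690, -0.0117, 0.7431]
J4: z=[0.6690, -0.0117, 0.7431] o=[0.6818, -0.9201, 0.6602] → [-0.0465, 0.3029, 0.0467, 0.6690, -0.0117, 0.7431]
V = J·q̇ = [0.6533, 0.4277, -0.2032, 0.0289, 0.3155, 0.6090]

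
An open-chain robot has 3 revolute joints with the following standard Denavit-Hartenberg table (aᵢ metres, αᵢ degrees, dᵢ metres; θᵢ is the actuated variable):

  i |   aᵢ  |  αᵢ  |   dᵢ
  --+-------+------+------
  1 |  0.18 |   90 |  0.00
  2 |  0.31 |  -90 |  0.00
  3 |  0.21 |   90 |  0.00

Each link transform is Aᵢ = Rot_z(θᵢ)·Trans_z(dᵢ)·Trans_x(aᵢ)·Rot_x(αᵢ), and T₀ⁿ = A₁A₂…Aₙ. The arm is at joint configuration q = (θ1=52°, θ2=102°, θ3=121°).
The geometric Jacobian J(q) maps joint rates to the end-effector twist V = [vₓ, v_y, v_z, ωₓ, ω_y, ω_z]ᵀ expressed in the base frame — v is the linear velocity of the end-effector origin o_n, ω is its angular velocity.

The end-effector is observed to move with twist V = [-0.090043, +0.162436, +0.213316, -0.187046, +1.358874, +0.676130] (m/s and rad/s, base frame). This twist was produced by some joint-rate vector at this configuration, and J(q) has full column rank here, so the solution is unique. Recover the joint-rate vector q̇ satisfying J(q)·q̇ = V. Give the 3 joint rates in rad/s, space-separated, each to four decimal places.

o_n = [-0.0569, 0.2196, 0.1974]
J₁: ẑ×o_n = [-0.2196, -0.0569, 0.0000], ω = ẑ
J2: z=[0.7880, -0.6157, 0.0000] o=[0.1108, 0.1418, 0.0000] → [-0.1216, -0.1556, -0.0420, 0.7880, -0.6157, 0.0000]
J3: z=[-0.6022, -0.7708, -0.2079] o=[0.0711, 0.0911, 0.3032] → [0.1083, -0.0371, -0.1761, -0.6022, -0.7708, -0.2079]
q̇ = J⁺·V = [0.4730, -0.9840, -0.9770]

0.4730 -0.9840 -0.9770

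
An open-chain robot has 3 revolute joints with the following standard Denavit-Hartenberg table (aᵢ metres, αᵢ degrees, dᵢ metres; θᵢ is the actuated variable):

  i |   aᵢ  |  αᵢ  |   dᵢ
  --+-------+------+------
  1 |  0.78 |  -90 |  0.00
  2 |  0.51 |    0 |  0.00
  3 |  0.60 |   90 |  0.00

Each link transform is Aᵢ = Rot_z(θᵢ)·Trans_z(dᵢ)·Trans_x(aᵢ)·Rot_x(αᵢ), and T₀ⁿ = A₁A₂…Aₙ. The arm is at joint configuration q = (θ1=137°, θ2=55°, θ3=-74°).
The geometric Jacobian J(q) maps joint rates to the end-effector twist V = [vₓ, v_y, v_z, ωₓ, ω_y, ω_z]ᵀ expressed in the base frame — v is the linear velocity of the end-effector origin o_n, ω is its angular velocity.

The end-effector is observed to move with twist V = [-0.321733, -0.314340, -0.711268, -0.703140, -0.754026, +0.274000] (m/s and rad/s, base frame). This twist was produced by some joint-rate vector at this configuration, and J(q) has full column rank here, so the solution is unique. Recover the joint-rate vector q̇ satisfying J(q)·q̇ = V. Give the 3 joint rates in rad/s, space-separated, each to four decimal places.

o_n = [-1.1993, 1.1184, -0.2224]
J₁: ẑ×o_n = [-1.1184, -1.1993, 0.0000], ω = ẑ
J2: z=[-0.6820, -0.7314, 0.0000] o=[-0.5705, 0.5320, 0.0000] → [0.1627, -0.1517, -0.8598, -0.6820, -0.7314, 0.0000]
J3: z=[-0.6820, -0.7314, 0.0000] o=[-0.7844, 0.7315, -0.4178] → [-0.1429, 0.1332, -0.5673, -0.6820, -0.7314, 0.0000]
q̇ = J⁺·V = [0.2740, 0.4320, 0.5990]

0.2740 0.4320 0.5990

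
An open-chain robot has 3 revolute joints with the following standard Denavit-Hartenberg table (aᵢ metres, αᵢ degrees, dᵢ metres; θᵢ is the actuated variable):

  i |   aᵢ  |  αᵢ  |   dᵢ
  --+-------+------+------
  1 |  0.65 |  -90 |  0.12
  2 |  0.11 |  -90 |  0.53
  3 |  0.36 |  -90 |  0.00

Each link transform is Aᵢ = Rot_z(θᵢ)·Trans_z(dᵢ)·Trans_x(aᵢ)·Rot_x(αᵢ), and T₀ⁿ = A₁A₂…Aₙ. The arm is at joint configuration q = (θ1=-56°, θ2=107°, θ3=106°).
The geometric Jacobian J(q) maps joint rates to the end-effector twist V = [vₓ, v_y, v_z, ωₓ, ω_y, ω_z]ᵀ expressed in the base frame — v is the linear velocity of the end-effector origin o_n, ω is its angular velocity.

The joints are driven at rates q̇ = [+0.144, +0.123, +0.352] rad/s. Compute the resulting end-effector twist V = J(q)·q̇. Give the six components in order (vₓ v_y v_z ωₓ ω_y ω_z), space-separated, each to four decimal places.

0.1106 0.0651 0.1169 -0.0863 0.3479 0.2469

o_n = [0.5142, -0.4334, 0.1097]
J₁: ẑ×o_n = [0.4334, 0.5142, -0.0000], ω = ẑ
J2: z=[0.8290, 0.5592, 0.0000] o=[0.3635, -0.5389, 0.1200] → [-0.0058, 0.0085, 0.0031, 0.8290, 0.5592, 0.0000]
J3: z=[-0.5348, 0.7928, 0.2924] o=[0.7849, -0.2158, 0.0148] → [0.1388, -0.0284, 0.3309, -0.5348, 0.7928, 0.2924]
V = J·q̇ = [0.1106, 0.0651, 0.1169, -0.0863, 0.3479, 0.2469]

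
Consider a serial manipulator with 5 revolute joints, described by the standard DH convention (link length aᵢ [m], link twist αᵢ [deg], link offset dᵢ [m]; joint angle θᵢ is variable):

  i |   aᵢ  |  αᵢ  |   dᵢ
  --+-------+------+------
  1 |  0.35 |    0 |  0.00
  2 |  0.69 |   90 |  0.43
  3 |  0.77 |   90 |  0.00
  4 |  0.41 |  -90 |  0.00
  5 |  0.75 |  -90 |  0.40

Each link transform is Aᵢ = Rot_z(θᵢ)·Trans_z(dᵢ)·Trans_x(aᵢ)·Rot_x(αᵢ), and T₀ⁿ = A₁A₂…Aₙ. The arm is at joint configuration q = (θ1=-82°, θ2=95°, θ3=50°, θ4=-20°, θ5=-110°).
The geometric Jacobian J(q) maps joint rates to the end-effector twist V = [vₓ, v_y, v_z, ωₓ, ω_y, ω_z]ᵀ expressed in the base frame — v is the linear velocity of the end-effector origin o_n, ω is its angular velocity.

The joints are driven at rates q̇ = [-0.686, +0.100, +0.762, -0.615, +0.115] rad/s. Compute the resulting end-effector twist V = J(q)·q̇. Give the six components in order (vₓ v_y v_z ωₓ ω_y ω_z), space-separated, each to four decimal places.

o_n = [1.9781, -0.2330, 0.7821]
J₁: ẑ×o_n = [0.2330, 1.9781, -0.0000], ω = ẑ
J2: z=[0.0000, 0.0000, 1.0000] o=[0.0487, -0.3466, 0.0000] → [-0.1135, 1.9294, 0.0000, 0.0000, 0.0000, 1.0000]
J3: z=[0.2250, -0.9744, 0.0000] o=[0.7210, -0.1914, 0.4300] → [-0.3431, -0.0792, 1.2155, 0.2250, -0.9744, 0.0000]
J4: z=[0.7464, 0.1723, -0.6428] o=[1.2033, -0.0800, 1.0199] → [-0.1393, -0.3206, -0.2477, 0.7464, 0.1723, -0.6428]
J5: z=[0.4256, -0.8662, 0.2620] o=[1.4130, 0.1123, 1.3150] → [0.5520, 0.3748, 0.3424, 0.4256, -0.8662, 0.2620]
V = J·q̇ = [-0.2835, -0.9841, 1.1179, -0.2387, -0.9481, -0.1606]

-0.2835 -0.9841 1.1179 -0.2387 -0.9481 -0.1606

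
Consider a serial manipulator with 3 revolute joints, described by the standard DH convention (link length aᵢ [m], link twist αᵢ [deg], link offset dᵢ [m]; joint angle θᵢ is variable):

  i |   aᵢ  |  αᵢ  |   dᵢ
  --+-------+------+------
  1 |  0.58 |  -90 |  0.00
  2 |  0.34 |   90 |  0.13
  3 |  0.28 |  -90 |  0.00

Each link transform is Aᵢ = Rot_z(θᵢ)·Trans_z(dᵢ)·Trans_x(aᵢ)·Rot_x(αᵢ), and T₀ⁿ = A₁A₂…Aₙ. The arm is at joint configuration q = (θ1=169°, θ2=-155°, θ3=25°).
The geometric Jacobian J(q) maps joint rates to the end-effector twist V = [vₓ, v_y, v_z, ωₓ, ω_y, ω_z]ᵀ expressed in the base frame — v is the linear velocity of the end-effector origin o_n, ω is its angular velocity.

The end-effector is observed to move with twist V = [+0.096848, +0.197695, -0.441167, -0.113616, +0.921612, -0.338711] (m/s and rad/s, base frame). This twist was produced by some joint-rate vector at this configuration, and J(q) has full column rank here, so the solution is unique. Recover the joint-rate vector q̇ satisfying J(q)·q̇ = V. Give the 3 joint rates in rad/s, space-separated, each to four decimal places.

-0.9550 -0.8830 -0.6800

o_n = [-0.0885, -0.2358, 0.2509]
J₁: ẑ×o_n = [0.2358, -0.0885, 0.0000], ω = ẑ
J2: z=[-0.1908, -0.9816, 0.0000] o=[-0.5693, 0.1107, 0.0000] → [-0.2463, 0.0479, 0.5381, -0.1908, -0.9816, 0.0000]
J3: z=[0.4149, -0.0806, -0.9063] o=[-0.2917, -0.0757, 0.1437] → [-0.1537, -0.2286, -0.0500, 0.4149, -0.0806, -0.9063]
q̇ = J⁺·V = [-0.9550, -0.8830, -0.6800]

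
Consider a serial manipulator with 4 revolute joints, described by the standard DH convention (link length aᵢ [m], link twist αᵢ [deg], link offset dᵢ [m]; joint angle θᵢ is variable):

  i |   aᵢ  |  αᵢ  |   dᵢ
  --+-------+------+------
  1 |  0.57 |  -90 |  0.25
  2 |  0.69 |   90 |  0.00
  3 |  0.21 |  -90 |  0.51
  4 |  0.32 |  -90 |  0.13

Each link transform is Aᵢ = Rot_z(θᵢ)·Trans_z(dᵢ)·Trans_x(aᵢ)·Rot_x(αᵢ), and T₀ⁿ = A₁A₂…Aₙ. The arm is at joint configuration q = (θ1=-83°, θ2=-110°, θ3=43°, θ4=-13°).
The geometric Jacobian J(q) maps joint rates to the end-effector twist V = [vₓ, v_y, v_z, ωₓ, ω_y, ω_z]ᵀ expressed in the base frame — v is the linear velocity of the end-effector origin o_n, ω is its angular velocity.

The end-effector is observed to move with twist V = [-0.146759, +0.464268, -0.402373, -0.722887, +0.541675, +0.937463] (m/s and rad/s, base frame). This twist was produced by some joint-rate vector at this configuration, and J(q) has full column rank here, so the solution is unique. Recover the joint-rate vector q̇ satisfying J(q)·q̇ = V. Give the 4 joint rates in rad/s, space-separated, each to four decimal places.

o_n = [0.4094, 0.3657, 0.9746]
J₁: ẑ×o_n = [-0.3657, 0.4094, 0.0000], ω = ẑ
J2: z=[0.9925, 0.1219, 0.0000] o=[0.0695, -0.5658, 0.2500] → [0.0883, -0.7192, 0.8831, 0.9925, 0.1219, 0.0000]
J3: z=[-0.1145, 0.9327, -0.3420] o=[0.0407, -0.3315, 0.8984] → [0.3096, -0.1174, -0.4237, -0.1145, 0.9327, -0.3420]
J4: z=[0.7543, -0.1424, -0.6409] o=[0.1181, 0.2137, 0.8683] → [0.0822, -0.2670, 0.1561, 0.7543, -0.1424, -0.6409]
q̇ = J⁺·V = [0.6100, -0.0920, 0.4760, -0.7650]

0.6100 -0.0920 0.4760 -0.7650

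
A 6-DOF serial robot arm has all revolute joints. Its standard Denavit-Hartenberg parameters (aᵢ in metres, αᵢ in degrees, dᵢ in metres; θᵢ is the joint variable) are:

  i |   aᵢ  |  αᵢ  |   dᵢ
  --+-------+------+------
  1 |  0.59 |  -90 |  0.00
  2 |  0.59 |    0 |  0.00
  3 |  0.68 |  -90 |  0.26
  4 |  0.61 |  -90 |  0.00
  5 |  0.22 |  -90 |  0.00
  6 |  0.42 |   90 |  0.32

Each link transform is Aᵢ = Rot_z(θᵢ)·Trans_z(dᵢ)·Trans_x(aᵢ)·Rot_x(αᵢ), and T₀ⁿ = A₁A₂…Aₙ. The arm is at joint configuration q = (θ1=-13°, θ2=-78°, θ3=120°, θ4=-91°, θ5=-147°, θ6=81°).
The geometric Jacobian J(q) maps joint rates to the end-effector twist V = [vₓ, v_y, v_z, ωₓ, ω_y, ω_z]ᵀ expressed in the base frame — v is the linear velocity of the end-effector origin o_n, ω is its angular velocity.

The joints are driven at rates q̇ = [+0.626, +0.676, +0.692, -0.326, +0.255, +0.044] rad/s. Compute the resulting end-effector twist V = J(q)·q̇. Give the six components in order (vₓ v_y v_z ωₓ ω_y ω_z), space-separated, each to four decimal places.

-0.8054 0.5683 0.1608 0.6869 1.2746 0.6705

o_n = [0.7825, 0.6377, 0.0909]
J₁: ẑ×o_n = [-0.6377, 0.7825, 0.0000], ω = ẑ
J2: z=[0.2250, 0.9744, 0.0000] o=[0.5749, -0.1327, 0.0000] → [0.0886, -0.0205, -0.0290, 0.2250, 0.9744, 0.0000]
J3: z=[0.2250, 0.9744, 0.0000] o=[0.6944, -0.1603, 0.5771] → [-0.4737, 0.1094, 0.0937, 0.2250, 0.9744, 0.0000]
J4: z=[-0.6520, 0.1505, -0.7431] o=[1.2453, -0.0207, 0.1221] → [0.4845, 0.3236, -0.3596, -0.6520, 0.1505, -0.7431]
J5: z=[0.7279, -0.1501, -0.6690] o=[1.3748, 0.5754, 0.1292] → [0.0474, 0.4241, -0.0436, 0.7279, -0.1501, -0.6690]
J6: z=[-0.4312, 0.6584, -0.6169] o=[1.2575, 0.4131, 0.0380] → [0.1733, 0.3158, 0.2159, -0.4312, 0.6584, -0.6169]
V = J·q̇ = [-0.8054, 0.5683, 0.1608, 0.6869, 1.2746, 0.6705]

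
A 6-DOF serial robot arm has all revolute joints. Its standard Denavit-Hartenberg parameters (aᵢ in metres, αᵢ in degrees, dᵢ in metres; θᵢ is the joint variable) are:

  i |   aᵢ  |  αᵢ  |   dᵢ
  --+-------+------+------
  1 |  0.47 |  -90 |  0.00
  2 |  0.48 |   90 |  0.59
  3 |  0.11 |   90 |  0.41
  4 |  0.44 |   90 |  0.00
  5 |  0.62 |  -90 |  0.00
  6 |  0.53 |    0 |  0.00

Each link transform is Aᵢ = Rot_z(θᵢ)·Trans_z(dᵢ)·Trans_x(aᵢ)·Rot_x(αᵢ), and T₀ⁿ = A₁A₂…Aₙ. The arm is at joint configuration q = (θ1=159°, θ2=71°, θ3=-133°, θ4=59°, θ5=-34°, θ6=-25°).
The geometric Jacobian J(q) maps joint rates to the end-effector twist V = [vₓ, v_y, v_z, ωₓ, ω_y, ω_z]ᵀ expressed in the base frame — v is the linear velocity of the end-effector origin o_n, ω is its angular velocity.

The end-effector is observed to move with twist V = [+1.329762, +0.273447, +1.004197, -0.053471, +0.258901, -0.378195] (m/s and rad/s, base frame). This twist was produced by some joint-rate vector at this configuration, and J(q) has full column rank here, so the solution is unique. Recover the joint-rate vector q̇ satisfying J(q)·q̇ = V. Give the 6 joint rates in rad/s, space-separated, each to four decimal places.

o_n = [-1.5971, 1.2127, 0.2378]
J₁: ẑ×o_n = [-1.2127, -1.5971, 0.0000], ω = ẑ
J2: z=[-0.3584, -0.9336, 0.0000] o=[-0.4388, 0.1684, 0.0000] → [-0.2220, 0.0852, -1.4556, -0.3584, -0.9336, 0.0000]
J3: z=[-0.8827, 0.3388, 0.3256] o=[-0.7961, -0.3264, -0.4538] → [-0.2667, 0.3497, -1.0872, -0.8827, 0.3388, 0.3256]
J4: z=[-0.0221, -0.7220, 0.6915] o=[-1.1064, -0.1211, -0.2494] → [-1.2741, -0.3285, -0.3838, -0.0221, -0.7220, 0.6915]
J5: z=[0.8570, 0.3425, 0.3851] o=[-1.3329, 0.1434, 0.0195] → [-0.3370, -0.2888, 1.0069, 0.8570, 0.3425, 0.3851]
J6: z=[-0.3063, -0.2624, 0.9151] o=[-1.5899, 0.7027, 0.0939] → [-0.5045, 0.0375, -0.1581, -0.3063, -0.2624, 0.9151]
q̇ = J⁺·V = [-0.0270, -0.4830, -0.8870, -0.9100, -0.8520, 0.9780]

-0.0270 -0.4830 -0.8870 -0.9100 -0.8520 0.9780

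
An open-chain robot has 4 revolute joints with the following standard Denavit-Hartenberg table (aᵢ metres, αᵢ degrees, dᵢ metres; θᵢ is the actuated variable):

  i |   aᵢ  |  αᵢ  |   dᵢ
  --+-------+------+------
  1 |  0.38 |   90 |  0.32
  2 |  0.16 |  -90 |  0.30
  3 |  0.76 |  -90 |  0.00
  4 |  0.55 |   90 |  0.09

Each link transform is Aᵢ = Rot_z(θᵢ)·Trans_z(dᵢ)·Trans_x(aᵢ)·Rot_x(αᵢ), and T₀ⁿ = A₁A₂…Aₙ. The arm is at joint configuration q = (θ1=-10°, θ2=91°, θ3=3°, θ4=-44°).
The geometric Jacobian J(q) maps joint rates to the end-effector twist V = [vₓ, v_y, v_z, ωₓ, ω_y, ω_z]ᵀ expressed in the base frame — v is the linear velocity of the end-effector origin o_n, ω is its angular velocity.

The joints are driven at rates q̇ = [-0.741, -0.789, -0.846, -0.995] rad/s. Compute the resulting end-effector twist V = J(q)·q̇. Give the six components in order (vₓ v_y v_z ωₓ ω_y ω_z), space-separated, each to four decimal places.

o_n = [-0.0505, -0.1431, 1.6225]
J₁: ẑ×o_n = [0.1431, -0.0505, 0.0000], ω = ẑ
J2: z=[-0.1736, -0.9848, 0.0000] o=[0.3742, -0.0660, 0.3200] → [-1.2827, 0.2262, -0.4049, -0.1736, -0.9848, 0.0000]
J3: z=[-0.9847, 0.1736, -0.0175] o=[0.3194, -0.3609, 0.4800] → [0.2022, 1.1314, -0.1503, -0.9847, 0.1736, -0.0175]
J4: z=[0.1743, 0.9833, -0.0523] o=[0.3132, -0.3195, 1.2388] → [0.3865, -0.0478, 0.3884, 0.1743, 0.9833, -0.0523]
V = J·q̇ = [0.3505, -1.0506, 0.0602, 0.7966, -0.3483, -0.6742]

0.3505 -1.0506 0.0602 0.7966 -0.3483 -0.6742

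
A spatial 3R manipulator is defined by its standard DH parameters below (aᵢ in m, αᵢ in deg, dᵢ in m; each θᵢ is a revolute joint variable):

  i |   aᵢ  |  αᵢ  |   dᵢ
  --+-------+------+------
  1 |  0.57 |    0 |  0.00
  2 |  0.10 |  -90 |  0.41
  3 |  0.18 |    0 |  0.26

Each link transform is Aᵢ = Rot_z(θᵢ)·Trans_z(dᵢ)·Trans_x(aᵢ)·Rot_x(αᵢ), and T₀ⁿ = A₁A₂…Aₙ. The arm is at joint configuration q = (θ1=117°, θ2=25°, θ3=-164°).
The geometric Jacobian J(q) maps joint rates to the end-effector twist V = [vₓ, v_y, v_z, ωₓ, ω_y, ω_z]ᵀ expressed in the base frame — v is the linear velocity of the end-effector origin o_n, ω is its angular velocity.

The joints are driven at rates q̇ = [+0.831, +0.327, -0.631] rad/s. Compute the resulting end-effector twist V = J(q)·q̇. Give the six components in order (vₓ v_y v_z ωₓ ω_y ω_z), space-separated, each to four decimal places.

-0.1081 -0.3530 -0.1092 0.3885 0.4972 1.1580

o_n = [-0.3613, 0.2580, 0.4596]
J₁: ẑ×o_n = [-0.2580, -0.3613, 0.0000], ω = ẑ
J2: z=[0.0000, 0.0000, 1.0000] o=[-0.2588, 0.5079, 0.0000] → [0.2498, -0.1025, 0.0000, 0.0000, 0.0000, 1.0000]
J3: z=[-0.6157, -0.7880, 0.0000] o=[-0.3376, 0.5694, 0.4100] → [-0.0391, 0.0305, 0.1730, -0.6157, -0.7880, 0.0000]
V = J·q̇ = [-0.1081, -0.3530, -0.1092, 0.3885, 0.4972, 1.1580]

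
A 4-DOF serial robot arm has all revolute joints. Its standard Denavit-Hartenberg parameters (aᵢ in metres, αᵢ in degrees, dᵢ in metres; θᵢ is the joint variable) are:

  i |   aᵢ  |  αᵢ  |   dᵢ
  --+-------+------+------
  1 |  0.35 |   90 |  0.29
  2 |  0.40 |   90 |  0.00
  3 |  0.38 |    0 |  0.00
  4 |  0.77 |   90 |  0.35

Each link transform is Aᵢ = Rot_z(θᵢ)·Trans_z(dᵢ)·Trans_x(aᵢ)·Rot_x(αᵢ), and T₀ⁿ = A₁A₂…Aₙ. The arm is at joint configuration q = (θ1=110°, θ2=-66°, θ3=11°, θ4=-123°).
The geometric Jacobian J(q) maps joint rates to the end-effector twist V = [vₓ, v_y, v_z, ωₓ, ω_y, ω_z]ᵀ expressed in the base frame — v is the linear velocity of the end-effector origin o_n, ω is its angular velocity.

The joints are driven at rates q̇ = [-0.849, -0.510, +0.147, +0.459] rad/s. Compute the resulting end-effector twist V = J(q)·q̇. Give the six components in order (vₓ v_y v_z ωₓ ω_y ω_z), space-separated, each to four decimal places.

o_n = [-0.6805, -0.0057, -0.2950]
J₁: ẑ×o_n = [0.0057, -0.6805, 0.0000], ω = ẑ
J2: z=[0.9397, 0.3420, 0.0000] o=[-0.1197, 0.3289, 0.2900] → [-0.2001, 0.5498, -0.1226, 0.9397, 0.3420, 0.0000]
J3: z=[0.3125, -0.8585, -0.4067] o=[-0.1754, 0.4818, -0.0754] → [-0.0098, 0.2741, -0.5860, 0.3125, -0.8585, -0.4067]
J4: z=[0.3125, -0.8585, -0.4067] o=[-0.1591, 0.6491, -0.4162] → [-0.3704, 0.1742, -0.6522, 0.3125, -0.8585, -0.4067]
V = J·q̇ = [-0.0743, 0.4176, -0.3230, -0.2899, -0.6947, -1.0955]

-0.0743 0.4176 -0.3230 -0.2899 -0.6947 -1.0955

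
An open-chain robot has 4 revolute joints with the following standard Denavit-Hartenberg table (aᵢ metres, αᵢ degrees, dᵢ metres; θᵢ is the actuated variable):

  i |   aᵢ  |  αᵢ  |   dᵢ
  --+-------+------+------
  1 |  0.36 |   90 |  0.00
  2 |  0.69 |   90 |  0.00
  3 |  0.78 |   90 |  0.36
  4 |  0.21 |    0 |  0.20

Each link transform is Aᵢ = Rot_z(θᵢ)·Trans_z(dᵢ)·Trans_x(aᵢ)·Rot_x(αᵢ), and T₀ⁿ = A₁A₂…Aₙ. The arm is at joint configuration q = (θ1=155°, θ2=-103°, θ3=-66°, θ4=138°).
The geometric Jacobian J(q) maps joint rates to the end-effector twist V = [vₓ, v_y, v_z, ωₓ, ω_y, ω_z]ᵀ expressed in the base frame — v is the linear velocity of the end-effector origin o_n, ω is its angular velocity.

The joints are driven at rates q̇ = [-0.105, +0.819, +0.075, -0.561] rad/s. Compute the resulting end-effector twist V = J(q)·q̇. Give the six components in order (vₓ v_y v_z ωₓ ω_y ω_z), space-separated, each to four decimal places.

-0.4765 0.1140 -0.5988 0.6133 0.8695 -0.5875

o_n = [-0.0044, -0.7166, -0.6290]
J₁: ẑ×o_n = [0.7166, -0.0044, 0.0000], ω = ẑ
J2: z=[0.4226, 0.9063, 0.0000] o=[-0.3263, 0.1521, 0.0000] → [-0.5700, 0.2658, -0.6589, 0.4226, 0.9063, 0.0000]
J3: z=[0.8831, -0.4118, 0.2250] o=[-0.1856, 0.0865, -0.6723] → [0.1628, 0.0025, -0.6347, 0.8831, -0.4118, 0.2250]
J4: z=[-0.3581, -0.2818, 0.8901] o=[-0.1042, -0.7377, -0.9005] → [-0.0952, 0.1860, 0.0206, -0.3581, -0.2818, 0.8901]
V = J·q̇ = [-0.4765, 0.1140, -0.5988, 0.6133, 0.8695, -0.5875]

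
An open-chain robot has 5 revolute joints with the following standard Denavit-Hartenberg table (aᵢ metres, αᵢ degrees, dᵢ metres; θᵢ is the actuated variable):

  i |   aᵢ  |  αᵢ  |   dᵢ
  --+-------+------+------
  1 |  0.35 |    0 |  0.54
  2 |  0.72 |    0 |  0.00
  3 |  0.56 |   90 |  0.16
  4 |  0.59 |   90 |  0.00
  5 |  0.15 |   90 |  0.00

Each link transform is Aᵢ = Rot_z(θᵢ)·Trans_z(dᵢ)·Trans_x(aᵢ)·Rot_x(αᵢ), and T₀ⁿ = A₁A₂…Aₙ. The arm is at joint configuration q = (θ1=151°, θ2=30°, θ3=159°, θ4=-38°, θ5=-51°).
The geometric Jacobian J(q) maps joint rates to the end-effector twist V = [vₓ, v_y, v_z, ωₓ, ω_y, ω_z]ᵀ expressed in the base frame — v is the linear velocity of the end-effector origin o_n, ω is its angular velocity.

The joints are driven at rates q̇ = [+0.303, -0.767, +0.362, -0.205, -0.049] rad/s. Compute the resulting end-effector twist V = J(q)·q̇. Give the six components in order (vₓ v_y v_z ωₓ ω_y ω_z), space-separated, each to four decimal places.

o_n = [0.0469, -0.1093, 0.2786]
J₁: ẑ×o_n = [0.1093, 0.0469, -0.0000], ω = ẑ
J2: z=[0.0000, 0.0000, 1.0000] o=[-0.3061, 0.1697, 0.5400] → [0.2790, 0.3530, -0.0000, 0.0000, 0.0000, 1.0000]
J3: z=[0.0000, 0.0000, 1.0000] o=[-1.0260, 0.1571, 0.5400] → [0.2664, 1.0729, -0.0000, 0.0000, 0.0000, 1.0000]
J4: z=[-0.3420, -0.9397, 0.0000] o=[-0.4998, -0.0344, 0.7000] → [0.3959, -0.1441, 0.5393, -0.3420, -0.9397, 0.0000]
J5: z=[-0.5785, 0.2106, -0.7880] o=[-0.0629, -0.1934, 0.3368] → [0.0540, -0.1201, -0.0718, -0.5785, 0.2106, -0.7880]
V = J·q̇ = [-0.1682, 0.1673, -0.1070, 0.0985, 0.1823, -0.0634]

-0.1682 0.1673 -0.1070 0.0985 0.1823 -0.0634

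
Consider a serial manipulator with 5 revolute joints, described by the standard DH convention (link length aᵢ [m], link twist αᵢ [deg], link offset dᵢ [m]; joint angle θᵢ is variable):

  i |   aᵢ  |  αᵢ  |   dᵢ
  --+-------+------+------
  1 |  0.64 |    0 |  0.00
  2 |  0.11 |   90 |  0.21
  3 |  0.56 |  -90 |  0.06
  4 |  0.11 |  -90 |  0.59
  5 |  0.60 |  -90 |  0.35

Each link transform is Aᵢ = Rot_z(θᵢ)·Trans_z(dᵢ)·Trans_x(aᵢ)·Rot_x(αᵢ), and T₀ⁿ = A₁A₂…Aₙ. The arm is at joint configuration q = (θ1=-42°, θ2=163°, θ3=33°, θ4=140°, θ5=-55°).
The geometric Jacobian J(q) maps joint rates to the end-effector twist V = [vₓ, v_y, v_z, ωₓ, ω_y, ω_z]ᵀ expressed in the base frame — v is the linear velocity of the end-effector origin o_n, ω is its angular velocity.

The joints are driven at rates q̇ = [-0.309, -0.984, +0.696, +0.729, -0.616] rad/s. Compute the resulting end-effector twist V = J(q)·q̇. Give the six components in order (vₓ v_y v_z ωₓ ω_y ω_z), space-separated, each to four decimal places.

o_n = [0.7589, -0.8295, 1.1100]
J₁: ẑ×o_n = [0.8295, 0.7589, -0.0000], ω = ẑ
J2: z=[0.0000, 0.0000, 1.0000] o=[0.4756, -0.4282, 0.0000] → [0.4012, 0.2833, -0.0000, 0.0000, 0.0000, 1.0000]
J3: z=[0.8572, 0.5150, 0.0000] o=[0.4190, -0.3340, 0.2100] → [0.4635, -0.7715, -0.5998, 0.8572, 0.5150, 0.0000]
J4: z=[0.2805, -0.4668, 0.8387] o=[0.2285, 0.0995, 0.5150] → [0.5013, 0.2779, -0.0130, 0.2805, -0.4668, 0.8387]
J5: z=[0.9343, -0.0675, -0.3501] o=[0.3698, -0.2729, 0.9639] → [-0.2047, -0.2727, -0.4937, 0.9343, -0.0675, -0.3501]
V = J·q̇ = [0.1631, -0.6796, -0.1228, 0.2256, 0.0597, -0.4660]

0.1631 -0.6796 -0.1228 0.2256 0.0597 -0.4660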